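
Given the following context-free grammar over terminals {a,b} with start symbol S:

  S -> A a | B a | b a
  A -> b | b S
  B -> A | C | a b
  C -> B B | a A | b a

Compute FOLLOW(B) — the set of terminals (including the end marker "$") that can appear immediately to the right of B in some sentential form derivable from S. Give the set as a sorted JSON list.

FIRST iteration:
iter 1:
  A via A→b: +{b}
  B via B→A: +{b}
  B via B→a b: +{a}
  C via C→B B: +{a,b}
  S via S→A a: +{b}
  S via S→B a: +{a}
  S: {a,b}  A: {b}  B: {a,b}  C: {a,b}
iter 2: (no change)
  S: {a,b}  A: {b}  B: {a,b}  C: {a,b}

Compute FOLLOW by fixpoint:
FOLLOW(S) := {$}
[1]
  C→B B: FOLLOW(B) ⊇ FIRST(B) = {a,b}; new: +{a,b}
  S→A a: FOLLOW(A) ⊇ FIRST(a) = {a}; new: +{a}
  FOLLOW[S]={$}  FOLLOW[A]={a}  FOLLOW[B]={a,b}  FOLLOW[C]={}
[2]
  A→b S: FOLLOW(S) ⊇ FOLLOW(A) ⊇ {a}; new: +{a}
  B→A: FOLLOW(A) ⊇ FOLLOW(B) ⊇ {a,b}; new: +{b}
  B→C: FOLLOW(C) ⊇ FOLLOW(B) ⊇ {a,b}; new: +{a,b}
  FOLLOW[S]={$,a}  FOLLOW[A]={a,b}  FOLLOW[B]={a,b}  FOLLOW[C]={a,b}
[3]
  A→b S: FOLLOW(S) ⊇ FOLLOW(A) ⊇ {a,b}; new: +{b}
  FOLLOW[S]={$,a,b}  FOLLOW[A]={a,b}  FOLLOW[B]={a,b}  FOLLOW[C]={a,b}
[4] (stable)
  FOLLOW[S]={$,a,b}  FOLLOW[A]={a,b}  FOLLOW[B]={a,b}  FOLLOW[C]={a,b}

FOLLOW(B) = ["a", "b"]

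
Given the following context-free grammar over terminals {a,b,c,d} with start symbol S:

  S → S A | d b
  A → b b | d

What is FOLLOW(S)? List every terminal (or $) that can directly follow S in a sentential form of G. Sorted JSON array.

Compute FIRST by fixpoint:
round 1:
  A via A→b b: +{b}
  A via A→d: +{d}
  S via S→d b: +{d}
  S: {d}  A: {b,d}
round 2: done
  S: {d}  A: {b,d}

FOLLOW sets:
seed FOLLOW(S) with $
pass 1:
  S→S A: FOLLOW(S) ⊇ FIRST(A) = {b,d}; new: +{b,d}
  S→S A: FOLLOW(A) ⊇ FOLLOW(S) ⊇ {$,b,d}; new: +{$,b,d}
  FOLLOW[S]={$,b,d}  FOLLOW[A]={$,b,d}
pass 2: done
  FOLLOW[S]={$,b,d}  FOLLOW[A]={$,b,d}

FOLLOW(S) = ["$", "b", "d"]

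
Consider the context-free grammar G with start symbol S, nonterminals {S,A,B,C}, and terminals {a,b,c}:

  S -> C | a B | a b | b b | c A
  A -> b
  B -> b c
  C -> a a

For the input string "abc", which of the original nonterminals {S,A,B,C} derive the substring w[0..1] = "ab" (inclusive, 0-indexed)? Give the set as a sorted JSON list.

CNF form of G:
  S -> T0 T0 | T1 A | T2 B | T2 T0 | T2 T2
  A -> b
  B -> T0 T1
  C -> T2 T2
  T0 -> b
  T1 -> c
  T2 -> a

Fill CYK table bottom-up — only the sub-triangle for w[0..1]:
  [0..0]={T2}  "a"  orig:{}
  [1..1]={A,T0}  "b"  orig:{A}
  [0..1]={S}  "ab"

Original NTs in T[0,1] deriving "ab": ["S"]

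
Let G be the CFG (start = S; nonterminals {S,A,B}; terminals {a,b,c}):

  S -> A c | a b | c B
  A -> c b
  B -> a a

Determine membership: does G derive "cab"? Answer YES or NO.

Convert to CNF:
  S -> A T0 | T0 B | T2 T1
  A -> T0 T1
  B -> T2 T2
  T0 -> c
  T1 -> b
  T2 -> a

Fill CYK table bottom-up:
  [0..0]={T0}  "c"  orig:{}
  [1..1]={T2}  "a"  orig:{}
  [2..2]={T1}  "b"  orig:{}
  [0..1]=∅  "ca"
  [1..2]={S}  "ab"
  [0..2]=∅  "cab"

S ∉ T[0,2] ⇒ NO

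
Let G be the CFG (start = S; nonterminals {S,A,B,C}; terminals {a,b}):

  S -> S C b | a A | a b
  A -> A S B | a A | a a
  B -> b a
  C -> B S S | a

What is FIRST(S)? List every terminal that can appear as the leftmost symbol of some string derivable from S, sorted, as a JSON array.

Compute FIRST by fixpoint:
pass 1:
  A via A→a A: +{a}
  B via B→b a: +{b}
  C via C→B S S: +{b}
  C via C→a: +{a}
  S via S→a A: +{a}
  S: {a}  A: {a}  B: {b}  C: {a,b}
pass 2: (stable)
  S: {a}  A: {a}  B: {b}  C: {a,b}

FIRST(S) = ["a"]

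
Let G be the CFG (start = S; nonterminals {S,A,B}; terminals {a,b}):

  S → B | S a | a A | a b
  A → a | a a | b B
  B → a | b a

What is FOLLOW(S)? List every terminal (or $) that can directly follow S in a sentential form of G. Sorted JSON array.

FIRST iteration:
round 1:
  A via A→a: +{a}
  A via A→b B: +{b}
  B via B→a: +{a}
  B via B→b a: +{b}
  S via S→B: +{a,b}
  FIRST(S)={a,b}  FIRST(A)={a,b}  FIRST(B)={a,b}
round 2: (stable)
  FIRST(S)={a,b}  FIRST(A)={a,b}  FIRST(B)={a,b}

FOLLOW sets:
initialize: $ ∈ FOLLOW(S)
[1]
  S→B: FOLLOW(B) ⊇ FOLLOW(S) ⊇ {$}; new: +{$}
  S→S a: FOLLOW(S) ⊇ FIRST(a) = {a}; new: +{a}
  S→a A: FOLLOW(A) ⊇ FOLLOW(S) ⊇ {$,a}; new: +{$,a}
  FOLLOW[S]={$,a}  FOLLOW[A]={$,a}  FOLLOW[B]={$}
[2]
  A→b B: FOLLOW(B) ⊇ FOLLOW(A) ⊇ {$,a}; new: +{a}
  FOLLOW[S]={$,a}  FOLLOW[A]={$,a}  FOLLOW[B]={$,a}
[3] (no change)
  FOLLOW[S]={$,a}  FOLLOW[A]={$,a}  FOLLOW[B]={$,a}

FOLLOW(S) = ["$", "a"]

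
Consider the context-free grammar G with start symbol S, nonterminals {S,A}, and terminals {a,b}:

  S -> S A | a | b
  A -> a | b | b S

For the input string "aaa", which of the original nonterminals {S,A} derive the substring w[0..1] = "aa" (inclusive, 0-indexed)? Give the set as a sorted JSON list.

Convert to CNF:
  S -> S A | a | b
  A -> T0 S | a | b
  T0 -> b

CYK table (by increasing span), restricted to cells inside w[0..1]:
  T[0,0] 'a' = {A,S}
  T[1,1] 'a' = {A,S}
  T[0,1] 'aa' = {S}

Original NTs in T[0,1] deriving "aa": ["S"]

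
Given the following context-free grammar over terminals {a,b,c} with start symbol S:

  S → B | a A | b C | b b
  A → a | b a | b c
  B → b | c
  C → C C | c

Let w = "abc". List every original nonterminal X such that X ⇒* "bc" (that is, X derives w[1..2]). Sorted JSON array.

Convert to CNF:
  S -> T0 C | T0 T0 | T1 A | b | c
  A -> T0 T1 | T0 T2 | a
  B -> b | c
  C -> C C | c
  T0 -> b
  T1 -> a
  T2 -> c

CYK table (by increasing span) — only the sub-triangle for w[1..2]:
  T[1,1] 'b' = {B,S,T0}  orig:{B,S}
  T[2,2] 'c' = {B,C,S,T2}  orig:{B,C,S}
  T[1,2] 'bc' = {A,S}

Original NTs in T[1,2] deriving "bc": ["A", "S"]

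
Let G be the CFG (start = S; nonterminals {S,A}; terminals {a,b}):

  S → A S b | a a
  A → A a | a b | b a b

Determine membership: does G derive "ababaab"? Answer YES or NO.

CNF form of G:
  S -> A X3 | T0 T0
  A -> A T0 | T0 T1 | T1 X2
  T0 -> a
  T1 -> b
  X2 -> T0 T1
  X3 -> S T1

Fill CYK table bottom-up:
  cell(0,0) a: {T0}  orig:{}
  cell(1,1) b: {T1}  orig:{}
  cell(2,2) a: {T0}  orig:{}
  cell(3,3) b: {T1}  orig:{}
  cell(4,4) a: {T0}  orig:{}
  cell(5,5) a: {T0}  orig:{}
  cell(6,6) b: {T1}  orig:{}
  cell(0,1) ab: {A,X2}  orig:{A}
  cell(1,2) ba: ∅
  cell(2,3) ab: {A,X2}  orig:{A}
  cell(3,4) ba: ∅
  cell(4,5) aa: {S}
  cell(5,6) ab: {A,X2}  orig:{A}
  cell(0,2) aba: {A}
  cell(1,3) bab: {A}
  cell(2,4) aba: {A}
  cell(3,5) baa: ∅
  cell(4,6) aab: {X3}  orig:{}
  cell(0,3) abab: ∅
  cell(1,4) baba: {A}
  cell(2,5) abaa: {A}
  cell(3,6) baab: ∅
  cell(0,4) ababa: ∅
  cell(1,5) babaa: {A}
  cell(2,6) abaab: {S}
  cell(0,5) ababaa: ∅
  cell(1,6) babaab: {S}
  cell(0,6) ababaab: ∅

S ∉ T[0,6] ⇒ NO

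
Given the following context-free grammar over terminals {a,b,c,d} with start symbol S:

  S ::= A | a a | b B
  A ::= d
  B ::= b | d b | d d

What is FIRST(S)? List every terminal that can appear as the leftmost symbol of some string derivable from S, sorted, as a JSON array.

Compute FIRST by fixpoint:
round 1:
  A via A→d: +{d}
  B via B→b: +{b}
  B via B→d b: +{d}
  S via S→A: +{d}
  S via S→a a: +{a}
  S via S→b B: +{b}
  FIRST[S]={a,b,d}  FIRST[A]={d}  FIRST[B]={b,d}
round 2: done
  FIRST[S]={a,b,d}  FIRST[A]={d}  FIRST[B]={b,d}

FIRST(S) = ["a", "b", "d"]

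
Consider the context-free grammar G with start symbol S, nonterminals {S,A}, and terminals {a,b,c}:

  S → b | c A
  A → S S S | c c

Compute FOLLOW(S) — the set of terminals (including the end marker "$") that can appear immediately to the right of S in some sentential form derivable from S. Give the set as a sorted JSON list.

FIRST iteration:
round 1:
  A via A→c c: +{c}
  S via S→b: +{b}
  S via S→c A: +{c}
  FIRST(S)={b,c}  FIRST(A)={c}
round 2:
  A via A→S S S: +{b}
  FIRST(S)={b,c}  FIRST(A)={b,c}
round 3: (no change)
  FIRST(S)={b,c}  FIRST(A)={b,c}

FOLLOW sets:
initialize: $ ∈ FOLLOW(S)
pass 1:
  A→S S S: FOLLOW(S) ⊇ FIRST(S) = {b,c}; new: +{b,c}
  S→c A: FOLLOW(A) ⊇ FOLLOW(S) ⊇ {$,b,c}; new: +{$,b,c}
  FOLLOW[S]={$,b,c}  FOLLOW[A]={$,b,c}
pass 2: done
  FOLLOW[S]={$,b,c}  FOLLOW[A]={$,b,c}

FOLLOW(S) = ["$", "b", "c"]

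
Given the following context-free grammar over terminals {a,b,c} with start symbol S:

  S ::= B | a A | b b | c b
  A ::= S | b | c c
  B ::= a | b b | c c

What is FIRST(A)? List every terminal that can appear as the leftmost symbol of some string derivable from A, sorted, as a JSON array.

FIRST sets, iterate to fixpoint:
round 1:
  A via A→b: +{b}
  A via A→c c: +{c}
  B via B→a: +{a}
  B via B→b b: +{b}
  B via B→c c: +{c}
  S via S→B: +{a,b,c}
  FIRST(S)={a,b,c}  FIRST(A)={b,c}  FIRST(B)={a,b,c}
round 2:
  A via A→S: +{a}
  FIRST(S)={a,b,c}  FIRST(A)={a,b,c}  FIRST(B)={a,b,c}
round 3: done
  FIRST(S)={a,b,c}  FIRST(A)={a,b,c}  FIRST(B)={a,b,c}

FIRST(A) = ["a", "b", "c"]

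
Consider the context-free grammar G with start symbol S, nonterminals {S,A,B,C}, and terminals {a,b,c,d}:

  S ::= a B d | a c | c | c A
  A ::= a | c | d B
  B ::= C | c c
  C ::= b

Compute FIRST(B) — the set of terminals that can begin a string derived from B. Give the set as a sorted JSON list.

Compute FIRST by fixpoint:
pass 1:
  A via A→a: +{a}
  A via A→c: +{c}
  A via A→d B: +{d}
  B via B→c c: +{c}
  C via C→b: +{b}
  S via S→a B d: +{a}
  S via S→c: +{c}
  S: {a,c}  A: {a,c,d}  B: {c}  C: {b}
pass 2:
  B via B→C: +{b}
  S: {a,c}  A: {a,c,d}  B: {b,c}  C: {b}
pass 3: (no change)
  S: {a,c}  A: {a,c,d}  B: {b,c}  C: {b}

FIRST(B) = ["b", "c"]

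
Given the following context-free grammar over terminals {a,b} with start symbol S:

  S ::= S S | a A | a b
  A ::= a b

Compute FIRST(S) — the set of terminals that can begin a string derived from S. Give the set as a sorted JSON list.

Compute FIRST by fixpoint:
iter 1:
  A via A→a b: +{a}
  S via S→a A: +{a}
  FIRST[S]={a}  FIRST[A]={a}
iter 2: (no change)
  FIRST[S]={a}  FIRST[A]={a}

FIRST(S) = ["a"]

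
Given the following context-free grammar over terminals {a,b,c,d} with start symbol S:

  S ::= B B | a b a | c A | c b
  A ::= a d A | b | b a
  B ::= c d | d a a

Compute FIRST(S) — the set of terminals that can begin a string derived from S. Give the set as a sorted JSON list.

Compute FIRST by fixpoint:
round 1:
  A via A→a d A: +{a}
  A via A→b: +{b}
  B via B→c d: +{c}
  B via B→d a a: +{d}
  S via S→B B: +{c,d}
  S via S→a b a: +{a}
  FIRST[S]={a,c,d}  FIRST[A]={a,b}  FIRST[B]={c,d}
round 2: (no change)
  FIRST[S]={a,c,d}  FIRST[A]={a,b}  FIRST[B]={c,d}

FIRST(S) = ["a", "c", "d"]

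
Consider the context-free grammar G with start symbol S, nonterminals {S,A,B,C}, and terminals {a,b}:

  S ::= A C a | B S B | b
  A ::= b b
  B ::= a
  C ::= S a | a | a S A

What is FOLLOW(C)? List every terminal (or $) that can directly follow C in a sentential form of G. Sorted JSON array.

FIRST sets, iterate to fixpoint:
iter 1:
  A via A→b b: +{b}
  B via B→a: +{a}
  C via C→a: +{a}
  S via S→A C a: +{b}
  S via S→B S B: +{a}
  S: {a,b}  A: {b}  B: {a}  C: {a}
iter 2:
  C via C→S a: +{b}
  S: {a,b}  A: {b}  B: {a}  C: {a,b}
iter 3: done
  S: {a,b}  A: {b}  B: {a}  C: {a,b}

Compute FOLLOW by fixpoint:
FOLLOW(S) := {$}
[1]
  C→S a: FOLLOW(S) ⊇ FIRST(a) = {a}; new: +{a}
  C→a S A: FOLLOW(S) ⊇ FIRST(A) = {b}; new: +{b}
  S→A C a: FOLLOW(A) ⊇ FIRST(C) = {a,b}; new: +{a,b}
  S→A C a: FOLLOW(C) ⊇ FIRST(a) = {a}; new: +{a}
  S→B S B: FOLLOW(B) ⊇ FIRST(S) = {a,b}; new: +{a,b}
  S→B S B: FOLLOW(B) ⊇ FOLLOW(S) ⊇ {$,a,b}; new: +{$}
  S: {$,a,b}  A: {a,b}  B: {$,a,b}  C: {a}
[2] — fixpoint
  S: {$,a,b}  A: {a,b}  B: {$,a,b}  C: {a}

FOLLOW(C) = ["a"]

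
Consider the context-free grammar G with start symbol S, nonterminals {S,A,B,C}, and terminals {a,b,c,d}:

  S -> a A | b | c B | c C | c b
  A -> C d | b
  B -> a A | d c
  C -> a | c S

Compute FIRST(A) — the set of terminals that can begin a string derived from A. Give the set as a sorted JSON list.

FIRST iteration:
round 1:
  A via A→b: +{b}
  B via B→a A: +{a}
  B via B→d c: +{d}
  C via C→a: +{a}
  C via C→c S: +{c}
  S via S→a A: +{a}
  S via S→b: +{b}
  S via S→c B: +{c}
  FIRST[S]={a,b,c}  FIRST[A]={b}  FIRST[B]={a,d}  FIRST[C]={a,c}
round 2:
  A via A→C d: +{a,c}
  FIRST[S]={a,b,c}  FIRST[A]={a,b,c}  FIRST[B]={a,d}  FIRST[C]={a,c}
round 3: (stable)
  FIRST[S]={a,b,c}  FIRST[A]={a,b,c}  FIRST[B]={a,d}  FIRST[C]={a,c}

FIRST(A) = ["a", "b", "c"]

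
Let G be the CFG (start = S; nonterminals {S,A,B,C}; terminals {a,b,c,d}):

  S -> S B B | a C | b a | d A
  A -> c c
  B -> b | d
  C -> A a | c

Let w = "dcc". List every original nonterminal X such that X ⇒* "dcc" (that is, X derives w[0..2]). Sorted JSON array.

CNF form of G:
  S -> S X4 | T1 C | T2 T1 | T3 A
  A -> T0 T0
  B -> b | d
  C -> A T1 | c
  T0 -> c
  T1 -> a
  T2 -> b
  T3 -> d
  X4 -> B B

Fill CYK table bottom-up — only the sub-triangle for w[0..2]:
  T[0,0] 'd' = {B,T3}  orig:{B}
  T[1,1] 'c' = {C,T0}  orig:{C}
  T[2,2] 'c' = {C,T0}  orig:{C}
  T[0,1] 'dc' = ∅
  T[1,2] 'cc' = {A}
  T[0,2] 'dcc' = {S}

Original NTs in T[0,2] deriving "dcc": ["S"]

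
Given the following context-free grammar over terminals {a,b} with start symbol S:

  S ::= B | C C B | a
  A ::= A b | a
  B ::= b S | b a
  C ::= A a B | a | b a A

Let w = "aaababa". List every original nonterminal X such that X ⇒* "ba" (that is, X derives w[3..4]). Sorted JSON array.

Convert to CNF:
  S -> C X4 | T0 S | T0 T1 | a
  A -> A T0 | a
  B -> T0 S | T0 T1
  C -> A X2 | T0 X3 | a
  T0 -> b
  T1 -> a
  X2 -> T1 B
  X3 -> T1 A
  X4 -> C B

CYK fill, restricted to cells inside w[3..4]:
  T[3,3] 'b' = {T0}  orig:{}
  T[4,4] 'a' = {A,C,S,T1}  orig:{A,C,S}
  T[3,4] 'ba' = {B,S}

Original NTs in T[3,4] deriving "ba": ["B", "S"]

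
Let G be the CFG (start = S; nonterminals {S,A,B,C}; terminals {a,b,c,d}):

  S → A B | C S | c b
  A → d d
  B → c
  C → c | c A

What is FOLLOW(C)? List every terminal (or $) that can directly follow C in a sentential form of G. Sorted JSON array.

FIRST sets, iterate to fixpoint:
round 1:
  A via A→d d: +{d}
  B via B→c: +{c}
  C via C→c: +{c}
  S via S→A B: +{d}
  S via S→C S: +{c}
  FIRST(S)={c,d}  FIRST(A)={d}  FIRST(B)={c}  FIRST(C)={c}
round 2: (stable)
  FIRST(S)={c,d}  FIRST(A)={d}  FIRST(B)={c}  FIRST(C)={c}

FOLLOW sets:
initialize: $ ∈ FOLLOW(S)
iter 1:
  S→A B: FOLLOW(A) ⊇ FIRST(B) = {c}; new: +{c}
  S→A B: FOLLOW(B) ⊇ FOLLOW(S) ⊇ {$}; new: +{$}
  S→C S: FOLLOW(C) ⊇ FIRST(S) = {c,d}; new: +{c,d}
  FOLLOW(S)={$}  FOLLOW(A)={c}  FOLLOW(B)={$}  FOLLOW(C)={c,d}
iter 2:
  C→c A: FOLLOW(A) ⊇ FOLLOW(C) ⊇ {c,d}; new: +{d}
  FOLLOW(S)={$}  FOLLOW(A)={c,d}  FOLLOW(B)={$}  FOLLOW(C)={c,d}
iter 3: — fixpoint
  FOLLOW(S)={$}  FOLLOW(A)={c,d}  FOLLOW(B)={$}  FOLLOW(C)={c,d}

FOLLOW(C) = ["c", "d"]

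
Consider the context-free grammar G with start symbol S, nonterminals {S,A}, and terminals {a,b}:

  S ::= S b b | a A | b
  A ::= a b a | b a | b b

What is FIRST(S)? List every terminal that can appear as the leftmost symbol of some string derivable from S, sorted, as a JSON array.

Compute FIRST by fixpoint:
[1]
  A via A→a b a: +{a}
  A via A→b a: +{b}
  S via S→a A: +{a}
  S via S→b: +{b}
  FIRST[S]={a,b}  FIRST[A]={a,b}
[2] (stable)
  FIRST[S]={a,b}  FIRST[A]={a,b}

FIRST(S) = ["a", "b"]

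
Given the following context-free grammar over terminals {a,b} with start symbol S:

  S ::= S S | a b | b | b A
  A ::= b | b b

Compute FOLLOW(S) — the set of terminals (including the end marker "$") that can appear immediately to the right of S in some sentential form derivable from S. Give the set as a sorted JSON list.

FIRST iteration:
round 1:
  A via A→b: +{b}
  S via S→a b: +{a}
  S via S→b: +{b}
  FIRST[S]={a,b}  FIRST[A]={b}
round 2: (no change)
  FIRST[S]={a,b}  FIRST[A]={b}

FOLLOW sets:
initialize: $ ∈ FOLLOW(S)
round 1:
  S→S S: FOLLOW(S) ⊇ FIRST(S) = {a,b}; new: +{a,b}
  S→b A: FOLLOW(A) ⊇ FOLLOW(S) ⊇ {$,a,b}; new: +{$,a,b}
  FOLLOW(S)={$,a,b}  FOLLOW(A)={$,a,b}
round 2: — fixpoint
  FOLLOW(S)={$,a,b}  FOLLOW(A)={$,a,b}

FOLLOW(S) = ["$", "a", "b"]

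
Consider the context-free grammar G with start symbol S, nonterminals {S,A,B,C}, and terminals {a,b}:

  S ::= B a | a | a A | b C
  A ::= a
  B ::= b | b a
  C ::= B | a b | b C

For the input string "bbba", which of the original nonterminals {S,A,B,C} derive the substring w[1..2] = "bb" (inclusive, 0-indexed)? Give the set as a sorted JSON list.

CNF form of G:
  S -> B T1 | T0 C | T1 A | a
  A -> a
  B -> T0 T1 | b
  C -> T0 C | T0 T1 | T1 T0 | b
  T0 -> b
  T1 -> a

CYK table (by increasing span) — only the sub-triangle for w[1..2]:
  cell(1,1) b: {B,C,T0}  orig:{B,C}
  cell(2,2) b: {B,C,T0}  orig:{B,C}
  cell(1,2) bb: {C,S}

Original NTs in T[1,2] deriving "bb": ["C", "S"]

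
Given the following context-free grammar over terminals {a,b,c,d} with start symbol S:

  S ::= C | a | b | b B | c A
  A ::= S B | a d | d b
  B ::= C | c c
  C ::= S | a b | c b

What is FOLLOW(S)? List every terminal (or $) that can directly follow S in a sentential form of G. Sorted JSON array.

Compute FIRST by fixpoint:
round 1:
  A via A→a d: +{a}
  A via A→d b: +{d}
  B via B→c c: +{c}
  C via C→a b: +{a}
  C via C→c b: +{c}
  S via S→C: +{a,c}
  S via S→b: +{b}
  FIRST(S)={a,b,c}  FIRST(A)={a,d}  FIRST(B)={c}  FIRST(C)={a,c}
round 2:
  A via A→S B: +{b,c}
  B via B→C: +{a}
  C via C→S: +{b}
  FIRST(S)={a,b,c}  FIRST(A)={a,b,c,d}  FIRST(B)={a,c}  FIRST(C)={a,b,c}
round 3:
  B via B→C: +{b}
  FIRST(S)={a,b,c}  FIRST(A)={a,b,c,d}  FIRST(B)={a,b,c}  FIRST(C)={a,b,c}
round 4: (stable)
  FIRST(S)={a,b,c}  FIRST(A)={a,b,c,d}  FIRST(B)={a,b,c}  FIRST(C)={a,b,c}

FOLLOW sets:
seed FOLLOW(S) with $
round 1:
  A→S B: FOLLOW(S) ⊇ FIRST(B) = {a,b,c}; new: +{a,b,c}
  S→C: FOLLOW(C) ⊇ FOLLOW(S) ⊇ {$,a,b,c}; new: +{$,a,b,c}
  S→b B: FOLLOW(B) ⊇ FOLLOW(S) ⊇ {$,a,b,c}; new: +{$,a,b,c}
  S→c A: FOLLOW(A) ⊇ FOLLOW(S) ⊇ {$,a,b,c}; new: +{$,a,b,c}
  S: {$,a,b,c}  A: {$,a,b,c}  B: {$,a,b,c}  C: {$,a,b,c}
round 2: — fixpoint
  S: {$,a,b,c}  A: {$,a,b,c}  B: {$,a,b,c}  C: {$,a,b,c}

FOLLOW(S) = ["$", "a", "b", "c"]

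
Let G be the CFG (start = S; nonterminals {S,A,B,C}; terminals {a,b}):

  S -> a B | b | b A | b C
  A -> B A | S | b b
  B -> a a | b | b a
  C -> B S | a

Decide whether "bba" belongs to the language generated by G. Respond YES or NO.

CNF form of G:
  S -> T0 B | T1 A | T1 C | b
  A -> B A | T0 B | T1 A | T1 C | T1 T1 | b
  B -> T0 T0 | T1 T0 | b
  C -> B S | a
  T0 -> a
  T1 -> b

Fill CYK table bottom-up:
  T[0,0] 'b' = {A,B,S,T1}  orig:{A,B,S}
  T[1,1] 'b' = {A,B,S,T1}  orig:{A,B,S}
  T[2,2] 'a' = {C,T0}  orig:{C}
  T[0,1] 'bb' = {A,C,S}
  T[1,2] 'ba' = {A,B,S}
  T[0,2] 'bba' = {A,C,S}

S ∈ T[0,2] ⇒ YES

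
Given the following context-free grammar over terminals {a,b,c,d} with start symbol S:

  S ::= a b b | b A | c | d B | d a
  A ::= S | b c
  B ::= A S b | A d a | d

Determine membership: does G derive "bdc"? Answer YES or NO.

CNF form of G:
  S -> T0 X7 | T1 A | T3 B | T3 T0 | c
  A -> T0 X4 | T1 A | T1 T2 | T3 B | T3 T0 | c
  B -> A X5 | A X6 | d
  T0 -> a
  T1 -> b
  T2 -> c
  T3 -> d
  X4 -> T1 T1
  X5 -> S T1
  X6 -> T3 T0
  X7 -> T1 T1

CYK fill:
  cell(0,0) b: {T1}  orig:{}
  cell(1,1) d: {B,T3}  orig:{B}
  cell(2,2) c: {A,S,T2}  orig:{A,S}
  cell(0,1) bd: ∅
  cell(1,2) dc: ∅
  cell(0,2) bdc: ∅

S ∉ T[0,2] ⇒ NO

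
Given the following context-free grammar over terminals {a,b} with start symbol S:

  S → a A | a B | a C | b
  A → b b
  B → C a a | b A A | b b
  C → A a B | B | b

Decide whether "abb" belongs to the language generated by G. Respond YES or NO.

CNF form of G:
  S -> T1 A | T1 B | T1 C | b
  A -> T0 T0
  B -> C X2 | T0 T0 | T0 X3
  C -> A X4 | C X5 | T0 T0 | T0 X6 | b
  T0 -> b
  T1 -> a
  X2 -> T1 T1
  X3 -> A A
  X4 -> T1 B
  X5 -> T1 T1
  X6 -> A A

Fill CYK table bottom-up:
  cell(0,0) a: {T1}  orig:{}
  cell(1,1) b: {C,S,T0}  orig:{C,S}
  cell(2,2) b: {C,S,T0}  orig:{C,S}
  cell(0,1) ab: {S}
  cell(1,2) bb: {A,B,C}
  cell(0,2) abb: {S,X4}  orig:{S}

S ∈ T[0,2] ⇒ YES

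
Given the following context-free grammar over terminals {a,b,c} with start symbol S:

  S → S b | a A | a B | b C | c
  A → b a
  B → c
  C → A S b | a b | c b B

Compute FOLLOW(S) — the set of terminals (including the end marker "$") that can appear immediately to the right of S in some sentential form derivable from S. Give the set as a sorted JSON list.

Compute FIRST by fixpoint:
iter 1:
  A via A→b a: +{b}
  B via B→c: +{c}
  C via C→A S b: +{b}
  C via C→a b: +{a}
  C via C→c b B: +{c}
  S via S→a A: +{a}
  S via S→b C: +{b}
  S via S→c: +{c}
  FIRST(S)={a,b,c}  FIRST(A)={b}  FIRST(B)={c}  FIRST(C)={a,b,c}
iter 2: — fixpoint
  FIRST(S)={a,b,c}  FIRST(A)={b}  FIRST(B)={c}  FIRST(C)={a,b,c}

Compute FOLLOW by fixpoint:
seed FOLLOW(S) with $
round 1:
  C→A S b: FOLLOW(A) ⊇ FIRST(S) = {a,b,c}; new: +{a,b,c}
  C→A S b: FOLLOW(S) ⊇ FIRST(b) = {b}; new: +{b}
  S→a A: FOLLOW(A) ⊇ FOLLOW(S) ⊇ {$,b}; new: +{$}
  S→a B: FOLLOW(B) ⊇ FOLLOW(S) ⊇ {$,b}; new: +{$,b}
  S→b C: FOLLOW(C) ⊇ FOLLOW(S) ⊇ {$,b}; new: +{$,b}
  FOLLOW(S)={$,b}  FOLLOW(A)={$,a,b,c}  FOLLOW(B)={$,b}  FOLLOW(C)={$,b}
round 2: done
  FOLLOW(S)={$,b}  FOLLOW(A)={$,a,b,c}  FOLLOW(B)={$,b}  FOLLOW(C)={$,b}

FOLLOW(S) = ["$", "b"]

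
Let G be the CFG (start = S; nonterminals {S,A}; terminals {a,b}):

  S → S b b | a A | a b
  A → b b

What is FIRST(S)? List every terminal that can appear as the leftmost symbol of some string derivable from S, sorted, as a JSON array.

FIRST iteration:
[1]
  A via A→b b: +{b}
  S via S→a A: +{a}
  FIRST(S)={a}  FIRST(A)={b}
[2] (stable)
  FIRST(S)={a}  FIRST(A)={b}

FIRST(S) = ["a"]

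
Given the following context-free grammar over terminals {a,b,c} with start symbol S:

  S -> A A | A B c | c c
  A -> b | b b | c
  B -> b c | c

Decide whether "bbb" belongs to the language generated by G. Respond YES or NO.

CNF form of G:
  S -> A A | A X2 | T1 T1
  A -> T0 T0 | b | c
  B -> T0 T1 | c
  T0 -> b
  T1 -> c
  X2 -> B T1

Fill CYK table bottom-up:
  T[0,0] 'b' = {A,T0}  orig:{A}
  T[1,1] 'b' = {A,T0}  orig:{A}
  T[2,2] 'b' = {A,T0}  orig:{A}
  T[0,1] 'bb' = {A,S}
  T[1,2] 'bb' = {A,S}
  T[0,2] 'bbb' = {S}

S ∈ T[0,2] ⇒ YES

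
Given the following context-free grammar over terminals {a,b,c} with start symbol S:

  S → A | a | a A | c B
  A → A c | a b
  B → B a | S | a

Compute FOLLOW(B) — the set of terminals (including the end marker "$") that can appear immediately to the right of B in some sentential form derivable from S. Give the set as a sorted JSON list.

FIRST iteration:
iter 1:
  A via A→a b: +{a}
  B via B→a: +{a}
  S via S→A: +{a}
  S via S→c B: +{c}
  S: {a,c}  A: {a}  B: {a}
iter 2:
  B via B→S: +{c}
  S: {a,c}  A: {a}  B: {a,c}
iter 3: (no change)
  S: {a,c}  A: {a}  B: {a,c}

FOLLOW iteration:
FOLLOW(S) := {$}
iter 1:
  A→A c: FOLLOW(A) ⊇ FIRST(c) = {c}; new: +{c}
  B→B a: FOLLOW(B) ⊇ FIRST(a) = {a}; new: +{a}
  B→S: FOLLOW(S) ⊇ FOLLOW(B) ⊇ {a}; new: +{a}
  S→A: FOLLOW(A) ⊇ FOLLOW(S) ⊇ {$,a}; new: +{$,a}
  S→c B: FOLLOW(B) ⊇ FOLLOW(S) ⊇ {$,a}; new: +{$}
  FOLLOW(S)={$,a}  FOLLOW(A)={$,a,c}  FOLLOW(B)={$,a}
iter 2: — fixpoint
  FOLLOW(S)={$,a}  FOLLOW(A)={$,a,c}  FOLLOW(B)={$,a}

FOLLOW(B) = ["$", "a"]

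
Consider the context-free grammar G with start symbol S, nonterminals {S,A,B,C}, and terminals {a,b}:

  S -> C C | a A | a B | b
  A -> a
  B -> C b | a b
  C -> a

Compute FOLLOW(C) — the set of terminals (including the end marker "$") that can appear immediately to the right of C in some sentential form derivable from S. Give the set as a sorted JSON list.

Compute FIRST by fixpoint:
iter 1:
  A via A→a: +{a}
  B via B→a b: +{a}
  C via C→a: +{a}
  S via S→C C: +{a}
  S via S→b: +{b}
  FIRST[S]={a,b}  FIRST[A]={a}  FIRST[B]={a}  FIRST[C]={a}
iter 2: — fixpoint
  FIRST[S]={a,b}  FIRST[A]={a}  FIRST[B]={a}  FIRST[C]={a}

FOLLOW iteration:
seed FOLLOW(S) with $
[1]
  B→C b: FOLLOW(C) ⊇ FIRST(b) = {b}; new: +{b}
  S→C C: FOLLOW(C) ⊇ FIRST(C) = {a}; new: +{a}
  S→C C: FOLLOW(C) ⊇ FOLLOW(S) ⊇ {$}; new: +{$}
  S→a A: FOLLOW(A) ⊇ FOLLOW(S) ⊇ {$}; new: +{$}
  S→a B: FOLLOW(B) ⊇ FOLLOW(S) ⊇ {$}; new: +{$}
  FOLLOW[S]={$}  FOLLOW[A]={$}  FOLLOW[B]={$}  FOLLOW[C]={$,a,b}
[2] done
  FOLLOW[S]={$}  FOLLOW[A]={$}  FOLLOW[B]={$}  FOLLOW[C]={$,a,b}

FOLLOW(C) = ["$", "a", "b"]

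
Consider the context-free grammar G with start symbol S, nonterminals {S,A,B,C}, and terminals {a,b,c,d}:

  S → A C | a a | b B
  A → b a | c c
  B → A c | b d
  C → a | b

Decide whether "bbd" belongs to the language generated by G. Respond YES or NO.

CNF form of G:
  S -> A C | T0 B | T1 T1
  A -> T0 T1 | T2 T2
  B -> A T2 | T0 T3
  C -> a | b
  T0 -> b
  T1 -> a
  T2 -> c
  T3 -> d

CYK table (by increasing span):
  T[0,0] 'b' = {C,T0}  orig:{C}
  T[1,1] 'b' = {C,T0}  orig:{C}
  T[2,2] 'd' = {T3}  orig:{}
  T[0,1] 'bb' = ∅
  T[1,2] 'bd' = {B}
  T[0,2] 'bbd' = {S}

S ∈ T[0,2] ⇒ YES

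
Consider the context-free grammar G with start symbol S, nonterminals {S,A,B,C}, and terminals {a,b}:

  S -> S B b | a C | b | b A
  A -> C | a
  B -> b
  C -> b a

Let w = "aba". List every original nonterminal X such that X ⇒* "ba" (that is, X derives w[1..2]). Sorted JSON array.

CNF form of G:
  S -> S X2 | T0 A | T1 C | b
  A -> T0 T1 | a
  B -> b
  C -> T0 T1
  T0 -> b
  T1 -> a
  X2 -> B T0

CYK fill (cells [i..j] with 1 ≤ i ≤ j ≤ 2 only):
  cell(1,1) b: {B,S,T0}  orig:{B,S}
  cell(2,2) a: {A,T1}  orig:{A}
  cell(1,2) ba: {A,C,S}

Original NTs in T[1,2] deriving "ba": ["A", "C", "S"]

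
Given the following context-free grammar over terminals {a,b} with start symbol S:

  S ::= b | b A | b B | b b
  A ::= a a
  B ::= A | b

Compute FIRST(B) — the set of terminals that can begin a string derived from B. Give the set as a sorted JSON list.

Compute FIRST by fixpoint:
round 1:
  A via A→a a: +{a}
  B via B→A: +{a}
  B via B→b: +{b}
  S via S→b: +{b}
  FIRST(S)={b}  FIRST(A)={a}  FIRST(B)={a,b}
round 2: (stable)
  FIRST(S)={b}  FIRST(A)={a}  FIRST(B)={a,b}

FIRST(B) = ["a", "b"]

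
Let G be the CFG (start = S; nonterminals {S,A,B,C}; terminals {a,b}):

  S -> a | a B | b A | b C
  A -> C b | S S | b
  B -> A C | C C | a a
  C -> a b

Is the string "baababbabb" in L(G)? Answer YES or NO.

Convert to CNF:
  S -> T0 A | T0 C | T1 B | a
  A -> C T0 | S S | b
  B -> A C | C C | T1 T1
  C -> T1 T0
  T0 -> b
  T1 -> a

Fill CYK table bottom-up:
  T[0,0] 'b' = {A,T0}  orig:{A}
  T[1,1] 'a' = {S,T1}  orig:{S}
  T[2,2] 'a' = {S,T1}  orig:{S}
  T[3,3] 'b' = {A,T0}  orig:{A}
  T[4,4] 'a' = {S,T1}  orig:{S}
  T[5,5] 'b' = {A,T0}  orig:{A}
  T[6,6] 'b' = {A,T0}  orig:{A}
  T[7,7] 'a' = {S,T1}  orig:{S}
  T[8,8] 'b' = {A,T0}  orig:{A}
  T[9,9] 'b' = {A,T0}  orig:{A}
  T[0,1] 'ba' = ∅
  T[1,2] 'aa' = {A,B}
  T[2,3] 'ab' = {C}
  T[3,4] 'ba' = ∅
  T[4,5] 'ab' = {C}
  T[5,6] 'bb' = {S}
  T[6,7] 'ba' = ∅
  T[7,8] 'ab' = {C}
  T[8,9] 'bb' = {S}
  T[0,2] 'baa' = {S}
  T[1,3] 'aab' = ∅
  T[2,4] 'aba' = ∅
  T[3,5] 'bab' = {B,S}
  T[4,6] 'abb' = {A}
  T[5,7] 'bba' = {A}
  T[6,8] 'bab' = {B,S}
  T[7,9] 'abb' = {A}
  T[0,3] 'baab' = ∅
  T[1,4] 'aaba' = ∅
  T[2,5] 'abab' = {A,B,S}
  T[3,6] 'babb' = {S}
  T[4,7] 'abba' = ∅
  T[5,8] 'bbab' = ∅
  T[6,9] 'babb' = {S}
  T[0,4] 'baaba' = ∅
  T[1,5] 'aabab' = {A,S}
  T[2,6] 'ababb' = {A}
  T[3,7] 'babba' = {A}
  T[4,8] 'abbab' = {B}
  T[5,9] 'bbabb' = ∅
  T[0,5] 'baabab' = {A,S}
  T[1,6] 'aababb' = ∅
  T[2,7] 'ababba' = ∅
  T[3,8] 'babbab' = {A}
  T[4,9] 'abbabb' = ∅
  T[0,6] 'baababb' = {A}
  T[1,7] 'aababba' = ∅
  T[2,8] 'ababbab' = {A,B}
  T[3,9] 'babbabb' = {A}
  T[0,7] 'baababba' = ∅
  T[1,8] 'aababbab' = {A,S}
  T[2,9] 'ababbabb' = {A}
  T[0,8] 'baababbab' = {A,B,S}
  T[1,9] 'aababbabb' = {A}
  T[0,9] 'baababbabb' = {A,S}

S ∈ T[0,9] ⇒ YES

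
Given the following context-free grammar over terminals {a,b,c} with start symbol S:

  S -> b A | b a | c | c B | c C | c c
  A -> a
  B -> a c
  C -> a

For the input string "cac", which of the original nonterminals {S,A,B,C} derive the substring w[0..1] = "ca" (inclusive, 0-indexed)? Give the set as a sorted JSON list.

Convert to CNF:
  S -> T1 B | T1 C | T1 T1 | T2 A | T2 T0 | c
  A -> a
  B -> T0 T1
  C -> a
  T0 -> a
  T1 -> c
  T2 -> b

Fill CYK table bottom-up — only the sub-triangle for w[0..1]:
  [0..0]={S,T1}  "c"  orig:{S}
  [1..1]={A,C,T0}  "a"  orig:{A,C}
  [0..1]={S}  "ca"

Original NTs in T[0,1] deriving "ca": ["S"]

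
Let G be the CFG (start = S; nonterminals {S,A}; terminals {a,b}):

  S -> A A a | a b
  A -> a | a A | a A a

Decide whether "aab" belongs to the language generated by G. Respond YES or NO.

CNF form of G:
  S -> A X3 | T0 T1
  A -> T0 A | T0 X2 | a
  T0 -> a
  T1 -> b
  X2 -> A T0
  X3 -> A T0

Fill CYK table bottom-up:
  T[0,0] 'a' = {A,T0}  orig:{A}
  T[1,1] 'a' = {A,T0}  orig:{A}
  T[2,2] 'b' = {T1}  orig:{}
  T[0,1] 'aa' = {A,X2,X3}  orig:{A}
  T[1,2] 'ab' = {S}
  T[0,2] 'aab' = ∅

S ∉ T[0,2] ⇒ NO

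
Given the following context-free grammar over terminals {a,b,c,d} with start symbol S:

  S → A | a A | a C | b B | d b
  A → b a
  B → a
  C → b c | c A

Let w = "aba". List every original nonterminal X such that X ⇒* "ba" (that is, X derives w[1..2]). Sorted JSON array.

CNF form of G:
  S -> T0 B | T0 T1 | T1 A | T1 C | T3 T0
  A -> T0 T1
  B -> a
  C -> T0 T2 | T2 A
  T0 -> b
  T1 -> a
  T2 -> c
  T3 -> d

Fill CYK table bottom-up (cells [i..j] with 1 ≤ i ≤ j ≤ 2 only):
  cell(1,1) b: {T0}  orig:{}
  cell(2,2) a: {B,T1}  orig:{B}
  cell(1,2) ba: {A,S}

Original NTs in T[1,2] deriving "ba": ["A", "S"]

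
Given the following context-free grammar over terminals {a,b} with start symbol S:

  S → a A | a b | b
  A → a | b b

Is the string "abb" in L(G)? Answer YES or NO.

CNF form of G:
  S -> T1 A | T1 T0 | b
  A -> T0 T0 | a
  T0 -> b
  T1 -> a

Fill CYK table bottom-up:
  cell(0,0) a: {A,T1}  orig:{A}
  cell(1,1) b: {S,T0}  orig:{S}
  cell(2,2) b: {S,T0}  orig:{S}
  cell(0,1) ab: {S}
  cell(1,2) bb: {A}
  cell(0,2) abb: {S}

S ∈ T[0,2] ⇒ YES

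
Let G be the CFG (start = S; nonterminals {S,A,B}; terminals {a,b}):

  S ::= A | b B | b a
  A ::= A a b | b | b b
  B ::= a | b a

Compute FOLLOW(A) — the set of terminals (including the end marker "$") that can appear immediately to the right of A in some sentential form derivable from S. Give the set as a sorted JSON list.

FIRST sets, iterate to fixpoint:
iter 1:
  A via A→b: +{b}
  B via B→a: +{a}
  B via B→b a: +{b}
  S via S→A: +{b}
  FIRST(S)={b}  FIRST(A)={b}  FIRST(B)={a,b}
iter 2: (no change)
  FIRST(S)={b}  FIRST(A)={b}  FIRST(B)={a,b}

Compute FOLLOW by fixpoint:
FOLLOW(S) := {$}
pass 1:
  A→A a b: FOLLOW(A) ⊇ FIRST(a) = {a}; new: +{a}
  S→A: FOLLOW(A) ⊇ FOLLOW(S) ⊇ {$}; new: +{$}
  S→b B: FOLLOW(B) ⊇ FOLLOW(S) ⊇ {$}; new: +{$}
  FOLLOW(S)={$}  FOLLOW(A)={$,a}  FOLLOW(B)={$}
pass 2: done
  FOLLOW(S)={$}  FOLLOW(A)={$,a}  FOLLOW(B)={$}

FOLLOW(A) = ["$", "a"]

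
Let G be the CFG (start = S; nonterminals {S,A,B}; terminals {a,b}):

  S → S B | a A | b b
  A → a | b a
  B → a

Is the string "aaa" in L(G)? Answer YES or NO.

CNF form of G:
  S -> S B | T0 T0 | T1 A
  A -> T0 T1 | a
  B -> a
  T0 -> b
  T1 -> a

CYK table (by increasing span):
  [0..0]={A,B,T1}  "a"  orig:{A,B}
  [1..1]={A,B,T1}  "a"  orig:{A,B}
  [2..2]={A,B,T1}  "a"  orig:{A,B}
  [0..1]={S}  "aa"
  [1..2]={S}  "aa"
  [0..2]={S}  "aaa"

S ∈ T[0,2] ⇒ YES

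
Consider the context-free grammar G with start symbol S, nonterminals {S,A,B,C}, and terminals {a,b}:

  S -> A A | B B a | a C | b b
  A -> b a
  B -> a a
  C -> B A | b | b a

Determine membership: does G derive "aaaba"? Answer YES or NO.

CNF form of G:
  S -> A A | B X2 | T0 T0 | T1 C
  A -> T0 T1
  B -> T1 T1
  C -> B A | T0 T1 | b
  T0 -> b
  T1 -> a
  X2 -> B T1

CYK fill:
  cell(0,0) a: {T1}  orig:{}
  cell(1,1) a: {T1}  orig:{}
  cell(2,2) a: {T1}  orig:{}
  cell(3,3) b: {C,T0}  orig:{C}
  cell(4,4) a: {T1}  orig:{}
  cell(0,1) aa: {B}
  cell(1,2) aa: {B}
  cell(2,3) ab: {S}
  cell(3,4) ba: {A,C}
  cell(0,2) aaa: {X2}  orig:{}
  cell(1,3) aab: ∅
  cell(2,4) aba: {S}
  cell(0,3) aaab: ∅
  cell(1,4) aaba: {C}
  cell(0,4) aaaba: {S}

S ∈ T[0,4] ⇒ YES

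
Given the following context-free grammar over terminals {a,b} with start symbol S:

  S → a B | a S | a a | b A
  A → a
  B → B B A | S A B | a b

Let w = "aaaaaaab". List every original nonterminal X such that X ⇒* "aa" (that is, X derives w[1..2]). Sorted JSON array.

Convert to CNF:
  S -> T0 B | T0 S | T0 T0 | T1 A
  A -> a
  B -> B X2 | S X3 | T0 T1
  T0 -> a
  T1 -> b
  X2 -> B A
  X3 -> A B

CYK table (by increasing span) — only the sub-triangle for w[1..2]:
  T[1,1] 'a' = {A,T0}  orig:{A}
  T[2,2] 'a' = {A,T0}  orig:{A}
  T[1,2] 'aa' = {S}

Original NTs in T[1,2] deriving "aa": ["S"]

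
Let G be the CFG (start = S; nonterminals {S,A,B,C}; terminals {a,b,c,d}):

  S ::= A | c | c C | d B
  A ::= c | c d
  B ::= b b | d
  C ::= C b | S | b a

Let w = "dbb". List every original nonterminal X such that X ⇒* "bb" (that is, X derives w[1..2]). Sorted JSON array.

CNF form of G:
  S -> T0 C | T0 T1 | T1 B | c
  A -> T0 T1 | c
  B -> T2 T2 | d
  C -> C T2 | T0 C | T0 T1 | T1 B | T2 T3 | c
  T0 -> c
  T1 -> d
  T2 -> b
  T3 -> a

Fill CYK table bottom-up — only the sub-triangle for w[1..2]:
  [1..1]={T2}  "b"  orig:{}
  [2..2]={T2}  "b"  orig:{}
  [1..2]={B}  "bb"

Original NTs in T[1,2] deriving "bb": ["B"]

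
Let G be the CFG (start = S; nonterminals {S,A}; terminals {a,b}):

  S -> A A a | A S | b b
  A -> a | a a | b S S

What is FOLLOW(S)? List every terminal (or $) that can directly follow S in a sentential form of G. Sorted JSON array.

Compute FIRST by fixpoint:
round 1:
  A via A→a: +{a}
  A via A→b S S: +{b}
  S via S→A A a: +{a,b}
  FIRST[S]={a,b}  FIRST[A]={a,b}
round 2: done
  FIRST[S]={a,b}  FIRST[A]={a,b}

Compute FOLLOW by fixpoint:
initialize: $ ∈ FOLLOW(S)
round 1:
  A→b S S: FOLLOW(S) ⊇ FIRST(S) = {a,b}; new: +{a,b}
  S→A A a: FOLLOW(A) ⊇ FIRST(A) = {a,b}; new: +{a,b}
  S: {$,a,b}  A: {a,b}
round 2: (stable)
  S: {$,a,b}  A: {a,b}

FOLLOW(S) = ["$", "a", "b"]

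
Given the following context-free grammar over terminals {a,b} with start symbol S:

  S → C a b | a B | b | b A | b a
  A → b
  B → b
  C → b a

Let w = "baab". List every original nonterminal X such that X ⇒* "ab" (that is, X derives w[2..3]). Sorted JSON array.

CNF form of G:
  S -> C X2 | T0 A | T0 T1 | T1 B | b
  A -> b
  B -> b
  C -> T0 T1
  T0 -> b
  T1 -> a
  X2 -> T1 T0

CYK table (by increasing span), restricted to cells inside w[2..3]:
  [2..2]={T1}  "a"  orig:{}
  [3..3]={A,B,S,T0}  "b"  orig:{A,B,S}
  [2..3]={S,X2}  "ab"  orig:{S}

Original NTs in T[2,3] deriving "ab": ["S"]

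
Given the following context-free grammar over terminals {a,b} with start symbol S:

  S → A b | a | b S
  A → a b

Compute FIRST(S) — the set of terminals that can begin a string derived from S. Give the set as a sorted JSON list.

FIRST sets, iterate to fixpoint:
round 1:
  A via A→a b: +{a}
  S via S→A b: +{a}
  S via S→b S: +{b}
  FIRST(S)={a,b}  FIRST(A)={a}
round 2: (stable)
  FIRST(S)={a,b}  FIRST(A)={a}

FIRST(S) = ["a", "b"]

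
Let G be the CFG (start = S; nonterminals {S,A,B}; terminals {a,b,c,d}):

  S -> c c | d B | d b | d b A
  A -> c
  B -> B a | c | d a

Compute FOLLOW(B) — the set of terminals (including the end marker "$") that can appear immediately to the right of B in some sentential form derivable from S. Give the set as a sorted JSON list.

FIRST sets, iterate to fixpoint:
round 1:
  A via A→c: +{c}
  B via B→c: +{c}
  B via B→d a: +{d}
  S via S→c c: +{c}
  S via S→d B: +{d}
  FIRST[S]={c,d}  FIRST[A]={c}  FIRST[B]={c,d}
round 2: done
  FIRST[S]={c,d}  FIRST[A]={c}  FIRST[B]={c,d}

FOLLOW iteration:
seed FOLLOW(S) with $
pass 1:
  B→B a: FOLLOW(B) ⊇ FIRST(a) = {a}; new: +{a}
  S→d B: FOLLOW(B) ⊇ FOLLOW(S) ⊇ {$}; new: +{$}
  S→d b A: FOLLOW(A) ⊇ FOLLOW(S) ⊇ {$}; new: +{$}
  FOLLOW[S]={$}  FOLLOW[A]={$}  FOLLOW[B]={$,a}
pass 2: done
  FOLLOW[S]={$}  FOLLOW[A]={$}  FOLLOW[B]={$,a}

FOLLOW(B) = ["$", "a"]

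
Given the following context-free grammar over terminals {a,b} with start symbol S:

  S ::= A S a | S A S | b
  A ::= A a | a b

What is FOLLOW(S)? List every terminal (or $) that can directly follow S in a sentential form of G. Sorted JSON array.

FIRST iteration:
round 1:
  A via A→a b: +{a}
  S via S→A S a: +{a}
  S via S→b: +{b}
  FIRST[S]={a,b}  FIRST[A]={a}
round 2: done
  FIRST[S]={a,b}  FIRST[A]={a}

Compute FOLLOW by fixpoint:
initialize: $ ∈ FOLLOW(S)
pass 1:
  A→A a: FOLLOW(A) ⊇ FIRST(a) = {a}; new: +{a}
  S→A S a: FOLLOW(A) ⊇ FIRST(S) = {a,b}; new: +{b}
  S→A S a: FOLLOW(S) ⊇ FIRST(a) = {a}; new: +{a}
  FOLLOW(S)={$,a}  FOLLOW(A)={a,b}
pass 2: done
  FOLLOW(S)={$,a}  FOLLOW(A)={a,b}

FOLLOW(S) = ["$", "a"]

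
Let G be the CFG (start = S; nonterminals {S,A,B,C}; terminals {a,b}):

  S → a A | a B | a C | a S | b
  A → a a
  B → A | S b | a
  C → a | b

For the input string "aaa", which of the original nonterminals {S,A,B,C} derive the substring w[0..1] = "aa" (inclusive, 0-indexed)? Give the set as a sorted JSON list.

CNF form of G:
  S -> T0 A | T0 B | T0 C | T0 S | b
  A -> T0 T0
  B -> S T1 | T0 T0 | a
  C -> a | b
  T0 -> a
  T1 -> b

CYK table (by increasing span) (cells [i..j] with 0 ≤ i ≤ j ≤ 1 only):
  T[0,0] 'a' = {B,C,T0}  orig:{B,C}
  T[1,1] 'a' = {B,C,T0}  orig:{B,C}
  T[0,1] 'aa' = {A,B,S}

Original NTs in T[0,1] deriving "aa": ["A", "B", "S"]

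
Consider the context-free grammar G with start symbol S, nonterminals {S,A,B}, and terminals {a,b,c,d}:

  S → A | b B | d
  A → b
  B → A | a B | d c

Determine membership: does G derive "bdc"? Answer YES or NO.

CNF form of G:
  S -> T3 B | b | d
  A -> b
  B -> T0 B | T1 T2 | b
  T0 -> a
  T1 -> d
  T2 -> c
  T3 -> b

Fill CYK table bottom-up:
  [0..0]={A,B,S,T3}  "b"  orig:{A,B,S}
  [1..1]={S,T1}  "d"  orig:{S}
  [2..2]={T2}  "c"  orig:{}
  [0..1]=∅  "bd"
  [1..2]={B}  "dc"
  [0..2]={S}  "bdc"

S ∈ T[0,2] ⇒ YES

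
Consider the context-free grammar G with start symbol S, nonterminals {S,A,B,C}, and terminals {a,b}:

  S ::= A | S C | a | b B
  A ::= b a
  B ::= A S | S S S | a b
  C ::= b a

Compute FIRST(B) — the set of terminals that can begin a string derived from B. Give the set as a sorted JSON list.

Compute FIRST by fixpoint:
[1]
  A via A→b a: +{b}
  B via B→A S: +{b}
  B via B→a b: +{a}
  C via C→b a: +{b}
  S via S→A: +{b}
  S via S→a: +{a}
  FIRST(S)={a,b}  FIRST(A)={b}  FIRST(B)={a,b}  FIRST(C)={b}
[2] done
  FIRST(S)={a,b}  FIRST(A)={b}  FIRST(B)={a,b}  FIRST(C)={b}

FIRST(B) = ["a", "b"]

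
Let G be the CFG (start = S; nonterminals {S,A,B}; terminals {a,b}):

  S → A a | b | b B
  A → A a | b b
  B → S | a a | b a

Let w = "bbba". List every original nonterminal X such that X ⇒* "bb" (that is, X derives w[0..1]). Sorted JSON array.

CNF form of G:
  S -> A T0 | T1 B | b
  A -> A T0 | T1 T1
  B -> A T0 | T0 T0 | T1 B | T1 T0 | b
  T0 -> a
  T1 -> b

CYK fill, restricted to cells inside w[0..1]:
  cell(0,0) b: {B,S,T1}  orig:{B,S}
  cell(1,1) b: {B,S,T1}  orig:{B,S}
  cell(0,1) bb: {A,B,S}

Original NTs in T[0,1] deriving "bb": ["A", "B", "S"]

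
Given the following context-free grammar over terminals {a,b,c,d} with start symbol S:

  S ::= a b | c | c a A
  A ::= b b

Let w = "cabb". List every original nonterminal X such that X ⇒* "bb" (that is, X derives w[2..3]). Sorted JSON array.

CNF form of G:
  S -> T1 T0 | T2 X3 | c
  A -> T0 T0
  T0 -> b
  T1 -> a
  T2 -> c
  X3 -> T1 A

Fill CYK table bottom-up — only the sub-triangle for w[2..3]:
  [2..2]={T0}  "b"  orig:{}
  [3..3]={T0}  "b"  orig:{}
  [2..3]={A}  "bb"

Original NTs in T[2,3] deriving "bb": ["A"]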